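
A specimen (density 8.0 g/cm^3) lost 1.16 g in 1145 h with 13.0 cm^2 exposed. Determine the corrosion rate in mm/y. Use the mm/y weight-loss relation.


Apply the mm/y weight-loss relation: CR = 87600 * W / (D * A * T)
Numerator: 87600 * 1.16 = 101616.0
Denominator: 8.0 * 13.0 * 1145 = 119080.0
CR = 101616.0 / 119080.0 = 0.85334 mm/y

0.85334 mm/y


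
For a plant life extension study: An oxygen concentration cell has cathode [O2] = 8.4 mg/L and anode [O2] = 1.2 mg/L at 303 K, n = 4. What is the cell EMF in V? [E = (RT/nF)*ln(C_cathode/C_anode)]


Apply the Nernst concentration-cell relation: E = (RT/nF)*ln(C_cathode/C_anode)
RT/nF = 8.314*303/(4*96485) = 0.00652729 V
ln(8.4/1.2) = 1.94591
E = 0.00652729 * 1.94591 = 0.0127 V

0.0127 V


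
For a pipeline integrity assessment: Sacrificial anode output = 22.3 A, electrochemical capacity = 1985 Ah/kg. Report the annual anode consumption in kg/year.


Annual consumption = current * hours per year / capacity
Rate = 22.3 * 8760 / 1985 = 98.4 kg/year

98.4 kg/year


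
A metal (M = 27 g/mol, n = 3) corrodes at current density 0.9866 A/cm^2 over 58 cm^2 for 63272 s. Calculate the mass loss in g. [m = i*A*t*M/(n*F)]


Apply Faraday's law: m = i*A*t*M / (n*F)
Total charge passed Q = i*A*t = 0.9866*58*63272 = 3620601.0016 C
m = Q*M/(n*F) = 3620601.0016*27/(3*96485) = 337.72513 g

337.72513 g


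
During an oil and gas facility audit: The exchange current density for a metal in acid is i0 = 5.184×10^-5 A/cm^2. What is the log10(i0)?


i0 = 5.184×10^-5 A/cm^2
log10(i0) = -4.285

-4.285


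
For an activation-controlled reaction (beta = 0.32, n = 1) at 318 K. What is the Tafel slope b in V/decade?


Apply the Tafel slope relation: b = 2.303*R*T/(beta*n*F)
Numerator: 2.303 * 8.314 * 318 = 6088.79
Denominator: 0.32 * 1 * 96485 = 30875.2
b = 6088.79 / 30875.2 = 0.197 V/decade

0.197 V/decade


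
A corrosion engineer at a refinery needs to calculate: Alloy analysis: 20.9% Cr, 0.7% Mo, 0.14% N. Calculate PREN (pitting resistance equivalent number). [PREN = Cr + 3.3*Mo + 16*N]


Apply the PREN formula: PREN = Cr + 3.3*Mo + 16*N
PREN = 20.9 + 3.3*0.7 + 16*0.14
PREN = 20.9 + 2.31 + 2.24 = 25.45

25.45


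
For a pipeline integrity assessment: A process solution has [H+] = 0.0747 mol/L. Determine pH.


pH = −log10[H+]
pH = −log10(0.0747) = 1.13

1.13


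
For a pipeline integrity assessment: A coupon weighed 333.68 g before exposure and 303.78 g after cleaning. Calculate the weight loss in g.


Weight loss = initial − final
WL = 333.68 − 303.78 = 29.9 g

29.9 g


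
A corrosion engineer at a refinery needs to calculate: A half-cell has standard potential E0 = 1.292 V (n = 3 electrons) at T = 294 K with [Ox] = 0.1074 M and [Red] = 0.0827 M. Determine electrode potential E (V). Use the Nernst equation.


Apply the Nernst equation: E = E0 + (RT/nF)*ln([Ox]/[Red])
Step 1: RT/nF = 8.314*294/(3*96485) = 0.00844455 V
Step 2: [Ox]/[Red] = 0.1074/0.0827 = 1.29867
Step 3: ln(1.29867) = 0.261341
Step 4: correction = 0.00844455 * 0.261341 = 0.0022 V
E = 1.292 + 0.0022 = 1.2942 V

1.2942 V


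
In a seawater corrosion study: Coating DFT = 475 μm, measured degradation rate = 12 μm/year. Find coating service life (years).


Service life = thickness / degradation rate
Life = 475 / 12 = 39.6 years

39.6 years


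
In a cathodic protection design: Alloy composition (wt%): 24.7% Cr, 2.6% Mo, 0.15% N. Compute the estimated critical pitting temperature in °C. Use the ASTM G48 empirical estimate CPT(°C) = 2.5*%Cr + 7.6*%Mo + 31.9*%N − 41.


Apply the ASTM G48 empirical CPT estimate: CPT(°C) = 2.5*%Cr + 7.6*%Mo + 31.9*%N − 41
2.5*24.7 = 61.75; 7.6*2.6 = 19.76; 31.9*0.15 = 4.785
CPT = 61.75 + 19.76 + 4.785 − 41 = 45.295 °C
Rounded to 0.1 °C: CPT ≈ 45.3 °C

45.3 °C


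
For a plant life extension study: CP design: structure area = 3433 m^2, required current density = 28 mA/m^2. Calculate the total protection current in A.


I = area * current density, then convert mA → A (÷1000)
I = 3433 * 28 / 1000 = 96.12 A

96.12 A


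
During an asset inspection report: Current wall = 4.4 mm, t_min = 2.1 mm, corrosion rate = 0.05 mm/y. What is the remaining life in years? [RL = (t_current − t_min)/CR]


Apply the remaining-life relation: RL = (t_current − t_min) / CR
RL = (4.4 − 2.1) / 0.05 = 2.3 / 0.05 = 46.0 years

46.0 years


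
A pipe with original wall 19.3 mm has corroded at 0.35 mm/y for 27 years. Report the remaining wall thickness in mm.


Remaining wall = original − CR × time
t = 19.3 − 0.35*27 = 19.3 − 9.45 = 9.85 mm

9.85 mm


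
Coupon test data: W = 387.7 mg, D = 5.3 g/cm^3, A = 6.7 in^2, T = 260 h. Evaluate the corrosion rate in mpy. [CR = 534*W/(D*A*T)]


Apply the mpy weight-loss relation: CR = 534 * W / (D * A * T)
Numerator: 534 * 387.7 = 207031.8
Denominator: 5.3 * 6.7 * 260 = 9232.6
CR = 207031.8 / 9232.6 = 22.424 mpy

22.424 mpy


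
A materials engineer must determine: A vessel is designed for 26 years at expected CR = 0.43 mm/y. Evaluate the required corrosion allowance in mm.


Corrosion allowance = CR × design life
CA = 0.43 * 26 = 11.18 mm

11.18 mm


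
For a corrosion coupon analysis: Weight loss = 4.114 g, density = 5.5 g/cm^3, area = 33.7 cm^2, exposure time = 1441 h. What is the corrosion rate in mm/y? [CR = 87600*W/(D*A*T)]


Apply the mm/y weight-loss relation: CR = 87600 * W / (D * A * T)
Numerator: 87600 * 4.114 = 360386.4
Denominator: 5.5 * 33.7 * 1441 = 267089.35
CR = 360386.4 / 267089.35 = 1.34931 mm/y

1.34931 mm/y


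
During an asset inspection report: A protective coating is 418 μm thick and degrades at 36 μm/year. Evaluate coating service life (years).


Service life = thickness / degradation rate
Life = 418 / 36 = 11.6 years

11.6 years


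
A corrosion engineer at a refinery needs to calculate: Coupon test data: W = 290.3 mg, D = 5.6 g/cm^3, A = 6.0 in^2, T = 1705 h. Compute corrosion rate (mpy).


Apply the mpy weight-loss relation: CR = 534 * W / (D * A * T)
Numerator: 534 * 290.3 = 155020.2
Denominator: 5.6 * 6.0 * 1705 = 57288.0
CR = 155020.2 / 57288.0 = 2.706 mpy

2.706 mpy


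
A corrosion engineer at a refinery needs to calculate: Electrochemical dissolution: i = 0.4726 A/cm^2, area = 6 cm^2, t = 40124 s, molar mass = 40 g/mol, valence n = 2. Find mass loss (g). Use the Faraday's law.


Apply Faraday's law: m = i*A*t*M / (n*F)
Total charge passed Q = i*A*t = 0.4726*6*40124 = 113775.6144 C
m = Q*M/(n*F) = 113775.6144*40/(2*96485) = 23.5841 g

23.5841 g


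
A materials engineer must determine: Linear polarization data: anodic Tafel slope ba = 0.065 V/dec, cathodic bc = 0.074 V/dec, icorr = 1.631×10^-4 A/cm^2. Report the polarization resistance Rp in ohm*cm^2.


Apply the Stern-Geary equation: Rp = ba*bc / (2.303*icorr*(ba+bc))
ba*bc = 0.065*0.074 = 0.00481
ba+bc = 0.139; 2.303*icorr*(ba+bc) = 2.303*1.631×10^-4*0.139 = 5.2211083×10^-5
Rp = 0.00481 / 5.2211083×10^-5 = 92.1 ohm*cm^2

92.1 ohm*cm^2


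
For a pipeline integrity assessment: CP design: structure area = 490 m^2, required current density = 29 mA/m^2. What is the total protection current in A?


I = area * current density, then convert mA → A (÷1000)
I = 490 * 29 / 1000 = 14.21 A

14.21 A


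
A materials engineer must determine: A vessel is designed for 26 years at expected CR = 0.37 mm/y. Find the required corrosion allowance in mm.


Corrosion allowance = CR × design life
CA = 0.37 * 26 = 9.62 mm

9.62 mm


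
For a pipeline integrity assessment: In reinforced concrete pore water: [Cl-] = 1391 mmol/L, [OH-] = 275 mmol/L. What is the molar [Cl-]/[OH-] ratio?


Threshold parameter = [Cl-] / [OH-] (molar basis; both in mmol/L, so units cancel)
Ratio = 1391 / 275 = 5.06

5.06


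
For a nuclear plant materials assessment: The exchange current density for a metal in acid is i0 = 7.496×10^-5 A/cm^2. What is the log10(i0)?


i0 = 7.496×10^-5 A/cm^2
log10(i0) = -4.125

-4.125


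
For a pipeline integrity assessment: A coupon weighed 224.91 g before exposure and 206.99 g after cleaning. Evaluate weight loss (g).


Weight loss = initial − final
WL = 224.91 − 206.99 = 17.92 g

17.92 g


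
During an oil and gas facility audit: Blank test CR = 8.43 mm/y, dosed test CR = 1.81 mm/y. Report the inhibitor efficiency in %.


Apply the inhibitor-efficiency definition: IE = (CR_blank − CR_inh)/CR_blank × 100
IE = (8.43 − 1.81) / 8.43 × 100
IE = 6.62 / 8.43 × 100 = 78.5 %

78.5 %


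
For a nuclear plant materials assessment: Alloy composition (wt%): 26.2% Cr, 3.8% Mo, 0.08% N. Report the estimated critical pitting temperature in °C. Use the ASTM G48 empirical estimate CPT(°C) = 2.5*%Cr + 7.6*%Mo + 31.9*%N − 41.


Apply the ASTM G48 empirical CPT estimate: CPT(°C) = 2.5*%Cr + 7.6*%Mo + 31.9*%N − 41
2.5*26.2 = 65.5; 7.6*3.8 = 28.88; 31.9*0.08 = 2.552
CPT = 65.5 + 28.88 + 2.552 − 41 = 55.932 °C
Rounded to 0.1 °C: CPT ≈ 55.9 °C

55.9 °C


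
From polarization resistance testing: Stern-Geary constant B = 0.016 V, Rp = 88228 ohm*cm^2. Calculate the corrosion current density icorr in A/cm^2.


Apply the Stern-Geary relation: icorr = B / Rp
icorr = 0.016 / 88228 = 1.813×10^-7 A/cm^2

1.813×10^-7 A/cm^2


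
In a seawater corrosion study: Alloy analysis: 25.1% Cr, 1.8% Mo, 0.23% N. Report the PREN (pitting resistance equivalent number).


Apply the PREN formula: PREN = Cr + 3.3*Mo + 16*N
PREN = 25.1 + 3.3*1.8 + 16*0.23
PREN = 25.1 + 5.94 + 3.68 = 34.72

34.72


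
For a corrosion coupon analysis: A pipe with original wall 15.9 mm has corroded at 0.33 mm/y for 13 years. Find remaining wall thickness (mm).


Remaining wall = original − CR × time
t = 15.9 − 0.33*13 = 15.9 − 4.29 = 11.61 mm

11.61 mm


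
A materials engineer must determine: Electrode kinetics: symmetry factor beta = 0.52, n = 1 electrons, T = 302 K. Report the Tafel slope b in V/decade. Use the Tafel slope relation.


Apply the Tafel slope relation: b = 2.303*R*T/(beta*n*F)
Numerator: 2.303 * 8.314 * 302 = 5782.44
Denominator: 0.52 * 1 * 96485 = 50172.2
b = 5782.44 / 50172.2 = 0.1153 V/decade

0.1153 V/decade


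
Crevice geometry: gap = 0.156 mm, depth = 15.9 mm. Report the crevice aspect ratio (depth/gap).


Aspect ratio = depth / gap
Ratio = 15.9 / 0.156 = 101.9

101.9


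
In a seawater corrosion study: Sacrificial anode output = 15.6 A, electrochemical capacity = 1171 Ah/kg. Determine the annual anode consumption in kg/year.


Annual consumption = current * hours per year / capacity
Rate = 15.6 * 8760 / 1171 = 116.7 kg/year

116.7 kg/year


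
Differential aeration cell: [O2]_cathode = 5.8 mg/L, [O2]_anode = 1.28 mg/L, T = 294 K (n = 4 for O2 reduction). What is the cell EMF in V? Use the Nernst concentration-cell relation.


Apply the Nernst concentration-cell relation: E = (RT/nF)*ln(C_cathode/C_anode)
RT/nF = 8.314*294/(4*96485) = 0.00633341 V
ln(5.8/1.28) = 1.511
E = 0.00633341 * 1.511 = 0.00957 V

0.00957 V


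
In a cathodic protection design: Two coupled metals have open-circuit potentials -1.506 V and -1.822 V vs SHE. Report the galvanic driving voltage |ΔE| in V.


Driving voltage is the absolute potential difference.
|ΔE| = |-1.506 − (-1.822)| = 0.316 V

0.316 V


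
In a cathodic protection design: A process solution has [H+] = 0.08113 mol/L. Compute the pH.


pH = −log10[H+]
pH = −log10(0.08113) = 1.09

1.09


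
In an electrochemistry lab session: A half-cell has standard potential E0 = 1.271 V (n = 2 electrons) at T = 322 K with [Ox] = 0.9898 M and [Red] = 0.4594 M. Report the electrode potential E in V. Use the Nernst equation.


Apply the Nernst equation: E = E0 + (RT/nF)*ln([Ox]/[Red])
Step 1: RT/nF = 8.314*322/(2*96485) = 0.01387318 V
Step 2: [Ox]/[Red] = 0.9898/0.4594 = 2.154549
Step 3: ln(2.154549) = 0.767581
Step 4: correction = 0.01387318 * 0.767581 = 0.011 V
E = 1.271 + 0.011 = 1.282 V

1.282 V


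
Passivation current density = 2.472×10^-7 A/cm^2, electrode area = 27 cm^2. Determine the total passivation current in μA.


I = i_pass * A, then convert A → μA (×10^6)
I = 2.472×10^-7 * 27 * 10^6 = 6.67 μA

6.67 μA


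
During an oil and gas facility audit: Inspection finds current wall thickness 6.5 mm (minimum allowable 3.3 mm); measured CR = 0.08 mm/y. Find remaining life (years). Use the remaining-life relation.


Apply the remaining-life relation: RL = (t_current − t_min) / CR
RL = (6.5 − 3.3) / 0.08 = 3.2 / 0.08 = 40.0 years

40.0 years


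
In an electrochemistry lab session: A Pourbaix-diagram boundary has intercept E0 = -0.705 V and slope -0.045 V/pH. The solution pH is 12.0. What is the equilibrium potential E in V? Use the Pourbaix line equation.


Apply the Pourbaix line equation: E = E0 + slope*pH
E = -0.705 + (-0.045)*12.0 = -0.705 + (-0.54) = -1.245 V
Rounded to 4 decimal places: E = -1.2450 V

-1.2450 V


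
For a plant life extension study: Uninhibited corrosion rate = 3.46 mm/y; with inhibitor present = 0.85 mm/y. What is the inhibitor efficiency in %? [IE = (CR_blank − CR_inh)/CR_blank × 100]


Apply the inhibitor-efficiency definition: IE = (CR_blank − CR_inh)/CR_blank × 100
IE = (3.46 − 0.85) / 3.46 × 100
IE = 2.61 / 3.46 × 100 = 75.4 %

75.4 %


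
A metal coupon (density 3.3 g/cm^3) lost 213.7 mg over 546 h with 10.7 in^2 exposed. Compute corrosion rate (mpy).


Apply the mpy weight-loss relation: CR = 534 * W / (D * A * T)
Numerator: 534 * 213.7 = 114115.8
Denominator: 3.3 * 10.7 * 546 = 19279.26
CR = 114115.8 / 19279.26 = 5.919 mpy

5.919 mpy


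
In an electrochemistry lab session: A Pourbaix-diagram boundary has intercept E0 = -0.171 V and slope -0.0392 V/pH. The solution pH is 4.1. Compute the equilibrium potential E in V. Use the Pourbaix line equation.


Apply the Pourbaix line equation: E = E0 + slope*pH
E = -0.171 + (-0.0392)*4.1 = -0.171 + (-0.16072) = -0.33172 V
Rounded to 3 decimal places: E = -0.332 V

-0.332 V


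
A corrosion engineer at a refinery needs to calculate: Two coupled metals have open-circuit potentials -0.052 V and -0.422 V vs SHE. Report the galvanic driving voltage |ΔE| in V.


Driving voltage is the absolute potential difference.
|ΔE| = |-0.052 − (-0.422)| = 0.37 V

0.37 V


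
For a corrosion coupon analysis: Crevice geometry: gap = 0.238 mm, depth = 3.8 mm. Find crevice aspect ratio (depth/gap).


Aspect ratio = depth / gap
Ratio = 3.8 / 0.238 = 16.0

16.0


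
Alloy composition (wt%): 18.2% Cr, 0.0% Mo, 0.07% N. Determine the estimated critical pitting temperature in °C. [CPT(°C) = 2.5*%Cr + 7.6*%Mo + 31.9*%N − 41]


Apply the ASTM G48 empirical CPT estimate: CPT(°C) = 2.5*%Cr + 7.6*%Mo + 31.9*%N − 41
2.5*18.2 = 45.5; 7.6*0.0 = 0; 31.9*0.07 = 2.233
CPT = 45.5 + 0 + 2.233 − 41 = 6.733 °C
Rounded to 0.1 °C: CPT ≈ 6.7 °C

6.7 °C


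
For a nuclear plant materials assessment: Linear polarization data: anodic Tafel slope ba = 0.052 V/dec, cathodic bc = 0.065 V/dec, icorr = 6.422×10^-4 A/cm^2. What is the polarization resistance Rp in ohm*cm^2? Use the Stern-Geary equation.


Apply the Stern-Geary equation: Rp = ba*bc / (2.303*icorr*(ba+bc))
ba*bc = 0.052*0.065 = 0.00338
ba+bc = 0.117; 2.303*icorr*(ba+bc) = 2.303*6.422×10^-4*0.117 = 1.7304143×10^-4
Rp = 0.00338 / 1.7304143×10^-4 = 19.53 ohm*cm^2

19.53 ohm*cm^2


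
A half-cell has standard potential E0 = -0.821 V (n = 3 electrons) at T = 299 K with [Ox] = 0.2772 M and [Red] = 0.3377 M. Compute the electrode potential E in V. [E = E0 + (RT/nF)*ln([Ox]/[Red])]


Apply the Nernst equation: E = E0 + (RT/nF)*ln([Ox]/[Red])
Step 1: RT/nF = 8.314*299/(3*96485) = 0.00858816 V
Step 2: [Ox]/[Red] = 0.2772/0.3377 = 0.820847
Step 3: ln(0.820847) = -0.197419
Step 4: correction = 0.00858816 * -0.197419 = -0.002 V
E = -0.821 + -0.002 = -0.823 V

-0.823 V


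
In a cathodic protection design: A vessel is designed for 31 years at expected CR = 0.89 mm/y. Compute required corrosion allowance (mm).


Corrosion allowance = CR × design life
CA = 0.89 * 31 = 27.59 mm

27.59 mm


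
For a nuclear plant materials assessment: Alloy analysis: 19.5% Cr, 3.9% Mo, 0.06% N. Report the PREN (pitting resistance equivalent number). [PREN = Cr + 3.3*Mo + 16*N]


Apply the PREN formula: PREN = Cr + 3.3*Mo + 16*N
PREN = 19.5 + 3.3*3.9 + 16*0.06
PREN = 19.5 + 12.87 + 0.96 = 33.33

33.33


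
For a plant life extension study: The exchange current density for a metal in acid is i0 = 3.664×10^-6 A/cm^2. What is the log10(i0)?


i0 = 3.664×10^-6 A/cm^2
log10(i0) = -5.436

-5.436


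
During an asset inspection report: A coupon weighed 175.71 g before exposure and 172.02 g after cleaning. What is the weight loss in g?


Weight loss = initial − final
WL = 175.71 − 172.02 = 3.69 g

3.69 g


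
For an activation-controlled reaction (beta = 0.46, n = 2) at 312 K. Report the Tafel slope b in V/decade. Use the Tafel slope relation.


Apply the Tafel slope relation: b = 2.303*R*T/(beta*n*F)
Numerator: 2.303 * 8.314 * 312 = 5973.91
Denominator: 0.46 * 2 * 96485 = 88766.2
b = 5973.91 / 88766.2 = 0.0673 V/decade

0.0673 V/decade


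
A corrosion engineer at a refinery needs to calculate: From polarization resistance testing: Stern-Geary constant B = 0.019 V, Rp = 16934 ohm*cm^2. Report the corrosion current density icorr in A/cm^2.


Apply the Stern-Geary relation: icorr = B / Rp
icorr = 0.019 / 16934 = 1.122×10^-6 A/cm^2

1.122×10^-6 A/cm^2


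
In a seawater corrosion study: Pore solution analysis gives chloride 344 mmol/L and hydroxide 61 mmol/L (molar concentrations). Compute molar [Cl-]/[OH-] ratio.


Threshold parameter = [Cl-] / [OH-] (molar basis; both in mmol/L, so units cancel)
Ratio = 344 / 61 = 5.64

5.64


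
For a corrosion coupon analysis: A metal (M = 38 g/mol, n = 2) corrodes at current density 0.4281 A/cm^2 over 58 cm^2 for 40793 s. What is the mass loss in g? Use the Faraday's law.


Apply Faraday's law: m = i*A*t*M / (n*F)
Total charge passed Q = i*A*t = 0.4281*58*40793 = 1012882.0314 C
m = Q*M/(n*F) = 1012882.0314*38/(2*96485) = 199.4586 g

199.4586 g


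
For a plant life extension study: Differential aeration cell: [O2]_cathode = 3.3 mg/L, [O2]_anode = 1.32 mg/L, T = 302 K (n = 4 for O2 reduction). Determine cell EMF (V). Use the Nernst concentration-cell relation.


Apply the Nernst concentration-cell relation: E = (RT/nF)*ln(C_cathode/C_anode)
RT/nF = 8.314*302/(4*96485) = 0.00650575 V
ln(3.3/1.32) = 0.91629
E = 0.00650575 * 0.91629 = 0.00596 V

0.00596 V


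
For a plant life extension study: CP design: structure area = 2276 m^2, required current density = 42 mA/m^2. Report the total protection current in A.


I = area * current density, then convert mA → A (÷1000)
I = 2276 * 42 / 1000 = 95.59 A

95.59 A


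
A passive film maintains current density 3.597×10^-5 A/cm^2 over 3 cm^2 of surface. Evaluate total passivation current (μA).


I = i_pass * A, then convert A → μA (×10^6)
I = 3.597×10^-5 * 3 * 10^6 = 107.91 μA

107.91 μA


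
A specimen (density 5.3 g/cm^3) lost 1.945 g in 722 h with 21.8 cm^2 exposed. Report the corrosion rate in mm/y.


Apply the mm/y weight-loss relation: CR = 87600 * W / (D * A * T)
Numerator: 87600 * 1.945 = 170382.0
Denominator: 5.3 * 21.8 * 722 = 83419.88
CR = 170382.0 / 83419.88 = 2.04246 mm/y

2.04246 mm/y


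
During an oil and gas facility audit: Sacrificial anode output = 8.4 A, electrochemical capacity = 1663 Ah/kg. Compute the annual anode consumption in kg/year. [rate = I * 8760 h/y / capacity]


Annual consumption = current * hours per year / capacity
Rate = 8.4 * 8760 / 1663 = 44.2 kg/year

44.2 kg/year


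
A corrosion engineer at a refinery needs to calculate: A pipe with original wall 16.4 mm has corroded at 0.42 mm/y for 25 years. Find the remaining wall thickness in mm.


Remaining wall = original − CR × time
t = 16.4 − 0.42*25 = 16.4 − 10.5 = 5.9 mm

5.9 mm


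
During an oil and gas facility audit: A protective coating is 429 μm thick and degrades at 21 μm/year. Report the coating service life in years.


Service life = thickness / degradation rate
Life = 429 / 21 = 20.4 years

20.4 years


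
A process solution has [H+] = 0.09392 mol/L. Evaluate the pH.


pH = −log10[H+]
pH = −log10(0.09392) = 1.03

1.03


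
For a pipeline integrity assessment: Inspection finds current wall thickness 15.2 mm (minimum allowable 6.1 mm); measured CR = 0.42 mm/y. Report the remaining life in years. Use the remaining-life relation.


Apply the remaining-life relation: RL = (t_current − t_min) / CR
RL = (15.2 − 6.1) / 0.42 = 9.1 / 0.42 = 21.7 years

21.7 years


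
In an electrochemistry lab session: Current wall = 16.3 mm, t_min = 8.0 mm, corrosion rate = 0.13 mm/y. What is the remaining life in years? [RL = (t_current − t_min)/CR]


Apply the remaining-life relation: RL = (t_current − t_min) / CR
RL = (16.3 − 8.0) / 0.13 = 8.3 / 0.13 = 63.8 years

63.8 years


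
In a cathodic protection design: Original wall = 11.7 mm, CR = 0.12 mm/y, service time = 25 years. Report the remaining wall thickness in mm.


Remaining wall = original − CR × time
t = 11.7 − 0.12*25 = 11.7 − 3.0 = 8.7 mm

8.7 mm


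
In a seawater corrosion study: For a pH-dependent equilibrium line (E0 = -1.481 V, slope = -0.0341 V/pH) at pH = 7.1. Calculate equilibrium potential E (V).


Apply the Pourbaix line equation: E = E0 + slope*pH
E = -1.481 + (-0.0341)*7.1 = -1.481 + (-0.24211) = -1.72311 V
Rounded to 3 decimal places: E = -1.723 V

-1.723 V


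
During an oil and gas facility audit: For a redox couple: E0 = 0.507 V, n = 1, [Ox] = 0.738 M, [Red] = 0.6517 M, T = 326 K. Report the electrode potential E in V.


Apply the Nernst equation: E = E0 + (RT/nF)*ln([Ox]/[Red])
Step 1: RT/nF = 8.314*326/(1*96485) = 0.02809104 V
Step 2: [Ox]/[Red] = 0.738/0.6517 = 1.132423
Step 3: ln(1.132423) = 0.12436
Step 4: correction = 0.02809104 * 0.12436 = 0.0035 V
E = 0.507 + 0.0035 = 0.5105 V

0.5105 V


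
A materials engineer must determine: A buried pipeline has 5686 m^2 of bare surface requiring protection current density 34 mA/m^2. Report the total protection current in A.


I = area * current density, then convert mA → A (÷1000)
I = 5686 * 34 / 1000 = 193.32 A

193.32 A


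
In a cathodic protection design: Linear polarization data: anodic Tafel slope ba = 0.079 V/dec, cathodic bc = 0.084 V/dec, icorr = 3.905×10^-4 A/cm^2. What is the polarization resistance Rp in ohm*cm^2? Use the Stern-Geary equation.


Apply the Stern-Geary equation: Rp = ba*bc / (2.303*icorr*(ba+bc))
ba*bc = 0.079*0.084 = 0.006636
ba+bc = 0.163; 2.303*icorr*(ba+bc) = 2.303*3.905×10^-4*0.163 = 1.465894×10^-4
Rp = 0.006636 / 1.465894×10^-4 = 45.3 ohm*cm^2

45.3 ohm*cm^2


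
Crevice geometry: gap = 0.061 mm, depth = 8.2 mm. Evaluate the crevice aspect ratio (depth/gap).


Aspect ratio = depth / gap
Ratio = 8.2 / 0.061 = 134.4

134.4


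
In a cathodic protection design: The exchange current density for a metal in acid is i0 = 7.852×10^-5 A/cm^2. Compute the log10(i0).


i0 = 7.852×10^-5 A/cm^2
log10(i0) = -4.105

-4.105


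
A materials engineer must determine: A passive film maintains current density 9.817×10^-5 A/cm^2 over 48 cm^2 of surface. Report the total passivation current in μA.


I = i_pass * A, then convert A → μA (×10^6)
I = 9.817×10^-5 * 48 * 10^6 = 4712.16 μA

4712.16 μA


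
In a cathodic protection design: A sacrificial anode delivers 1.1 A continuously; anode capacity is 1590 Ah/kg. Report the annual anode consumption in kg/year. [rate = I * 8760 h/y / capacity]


Annual consumption = current * hours per year / capacity
Rate = 1.1 * 8760 / 1590 = 6.1 kg/year

6.1 kg/year


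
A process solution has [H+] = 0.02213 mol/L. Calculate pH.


pH = −log10[H+]
pH = −log10(0.02213) = 1.66

1.66


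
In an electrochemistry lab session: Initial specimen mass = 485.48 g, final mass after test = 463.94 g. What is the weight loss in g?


Weight loss = initial − final
WL = 485.48 − 463.94 = 21.54 g

21.54 g


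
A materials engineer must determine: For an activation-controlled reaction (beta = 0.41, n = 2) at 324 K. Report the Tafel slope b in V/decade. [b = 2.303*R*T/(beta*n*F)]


Apply the Tafel slope relation: b = 2.303*R*T/(beta*n*F)
Numerator: 2.303 * 8.314 * 324 = 6203.67
Denominator: 0.41 * 2 * 96485 = 79117.7
b = 6203.67 / 79117.7 = 0.078 V/decade

0.078 V/decade


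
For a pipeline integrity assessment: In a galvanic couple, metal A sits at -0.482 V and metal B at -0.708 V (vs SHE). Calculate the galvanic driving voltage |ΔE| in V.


Driving voltage is the absolute potential difference.
|ΔE| = |-0.482 − (-0.708)| = 0.226 V

0.226 V


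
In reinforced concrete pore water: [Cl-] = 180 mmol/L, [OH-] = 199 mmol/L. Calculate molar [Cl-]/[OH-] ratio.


Threshold parameter = [Cl-] / [OH-] (molar basis; both in mmol/L, so units cancel)
Ratio = 180 / 199 = 0.9

0.9


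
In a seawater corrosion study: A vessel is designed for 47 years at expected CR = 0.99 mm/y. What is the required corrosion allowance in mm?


Corrosion allowance = CR × design life
CA = 0.99 * 47 = 46.53 mm

46.53 mm


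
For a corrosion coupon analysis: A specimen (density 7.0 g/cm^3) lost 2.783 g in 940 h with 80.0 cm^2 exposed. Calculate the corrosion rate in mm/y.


Apply the mm/y weight-loss relation: CR = 87600 * W / (D * A * T)
Numerator: 87600 * 2.783 = 243790.8
Denominator: 7.0 * 80.0 * 940 = 526400.0
CR = 243790.8 / 526400.0 = 0.4631 mm/y

0.4631 mm/y


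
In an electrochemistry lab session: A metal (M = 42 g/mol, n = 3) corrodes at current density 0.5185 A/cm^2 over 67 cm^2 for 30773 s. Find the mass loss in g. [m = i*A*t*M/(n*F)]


Apply Faraday's law: m = i*A*t*M / (n*F)
Total charge passed Q = i*A*t = 0.5185*67*30773 = 1069038.6335 C
m = Q*M/(n*F) = 1069038.6335*42/(3*96485) = 155.1178 g

155.1178 g


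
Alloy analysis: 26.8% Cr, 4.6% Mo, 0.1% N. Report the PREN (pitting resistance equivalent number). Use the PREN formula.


Apply the PREN formula: PREN = Cr + 3.3*Mo + 16*N
PREN = 26.8 + 3.3*4.6 + 16*0.1
PREN = 26.8 + 15.18 + 1.6 = 43.58

43.58


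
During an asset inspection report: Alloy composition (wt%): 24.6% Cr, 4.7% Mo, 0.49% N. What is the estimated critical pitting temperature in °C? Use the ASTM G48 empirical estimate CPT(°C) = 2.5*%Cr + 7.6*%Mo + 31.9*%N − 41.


Apply the ASTM G48 empirical CPT estimate: CPT(°C) = 2.5*%Cr + 7.6*%Mo + 31.9*%N − 41
2.5*24.6 = 61.5; 7.6*4.7 = 35.72; 31.9*0.49 = 15.631
CPT = 61.5 + 35.72 + 15.631 − 41 = 71.851 °C
Rounded to 0.1 °C: CPT ≈ 71.9 °C

71.9 °C


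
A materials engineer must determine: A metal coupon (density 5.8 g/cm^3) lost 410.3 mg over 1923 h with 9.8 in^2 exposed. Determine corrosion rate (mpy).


Apply the mpy weight-loss relation: CR = 534 * W / (D * A * T)
Numerator: 534 * 410.3 = 219100.2
Denominator: 5.8 * 9.8 * 1923 = 109303.32
CR = 219100.2 / 109303.32 = 2.005 mpy

2.005 mpy


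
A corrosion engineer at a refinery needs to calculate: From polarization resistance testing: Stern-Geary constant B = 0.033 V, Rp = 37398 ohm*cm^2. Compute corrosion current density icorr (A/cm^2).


Apply the Stern-Geary relation: icorr = B / Rp
icorr = 0.033 / 37398 = 8.824×10^-7 A/cm^2

8.824×10^-7 A/cm^2


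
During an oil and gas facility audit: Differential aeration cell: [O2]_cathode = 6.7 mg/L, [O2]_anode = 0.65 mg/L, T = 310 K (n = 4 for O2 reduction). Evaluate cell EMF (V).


Apply the Nernst concentration-cell relation: E = (RT/nF)*ln(C_cathode/C_anode)
RT/nF = 8.314*310/(4*96485) = 0.00667808 V
ln(6.7/0.65) = 2.33289
E = 0.00667808 * 2.33289 = 0.01558 V

0.01558 V


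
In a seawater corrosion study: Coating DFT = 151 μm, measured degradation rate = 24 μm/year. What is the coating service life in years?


Service life = thickness / degradation rate
Life = 151 / 24 = 6.3 years

6.3 years


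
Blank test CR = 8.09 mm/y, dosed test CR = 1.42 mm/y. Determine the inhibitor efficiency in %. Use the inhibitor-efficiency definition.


Apply the inhibitor-efficiency definition: IE = (CR_blank − CR_inh)/CR_blank × 100
IE = (8.09 − 1.42) / 8.09 × 100
IE = 6.67 / 8.09 × 100 = 82.4 %

82.4 %


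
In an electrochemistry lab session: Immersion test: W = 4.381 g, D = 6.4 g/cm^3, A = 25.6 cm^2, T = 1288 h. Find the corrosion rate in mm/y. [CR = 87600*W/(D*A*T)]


Apply the mm/y weight-loss relation: CR = 87600 * W / (D * A * T)
Numerator: 87600 * 4.381 = 383775.6
Denominator: 6.4 * 25.6 * 1288 = 211025.92
CR = 383775.6 / 211025.92 = 1.8186 mm/y

1.8186 mm/y


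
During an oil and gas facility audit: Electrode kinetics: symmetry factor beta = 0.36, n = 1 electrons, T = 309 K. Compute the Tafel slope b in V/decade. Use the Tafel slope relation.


Apply the Tafel slope relation: b = 2.303*R*T/(beta*n*F)
Numerator: 2.303 * 8.314 * 309 = 5916.47
Denominator: 0.36 * 1 * 96485 = 34734.6
b = 5916.47 / 34734.6 = 0.1703 V/decade

0.1703 V/decade


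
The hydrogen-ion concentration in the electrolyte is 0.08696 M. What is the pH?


pH = −log10[H+]
pH = −log10(0.08696) = 1.06

1.06


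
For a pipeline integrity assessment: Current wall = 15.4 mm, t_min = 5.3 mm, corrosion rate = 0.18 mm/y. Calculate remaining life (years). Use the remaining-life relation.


Apply the remaining-life relation: RL = (t_current − t_min) / CR
RL = (15.4 − 5.3) / 0.18 = 10.1 / 0.18 = 56.1 years

56.1 years


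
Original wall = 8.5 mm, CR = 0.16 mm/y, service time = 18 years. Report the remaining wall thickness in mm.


Remaining wall = original − CR × time
t = 8.5 − 0.16*18 = 8.5 − 2.88 = 5.62 mm

5.62 mm


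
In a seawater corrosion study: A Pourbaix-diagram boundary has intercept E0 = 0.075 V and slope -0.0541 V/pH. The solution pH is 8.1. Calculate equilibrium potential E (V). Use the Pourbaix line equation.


Apply the Pourbaix line equation: E = E0 + slope*pH
E = 0.075 + (-0.0541)*8.1 = 0.075 + (-0.43821) = -0.36321 V
Rounded to 4 decimal places: E = -0.3632 V

-0.3632 V


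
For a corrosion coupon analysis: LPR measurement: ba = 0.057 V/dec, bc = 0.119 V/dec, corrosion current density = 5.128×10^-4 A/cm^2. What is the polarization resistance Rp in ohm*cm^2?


Apply the Stern-Geary equation: Rp = ba*bc / (2.303*icorr*(ba+bc))
ba*bc = 0.057*0.119 = 0.006783
ba+bc = 0.176; 2.303*icorr*(ba+bc) = 2.303*5.128×10^-4*0.176 = 2.078522×10^-4
Rp = 0.006783 / 2.078522×10^-4 = 32.63 ohm*cm^2

32.63 ohm*cm^2


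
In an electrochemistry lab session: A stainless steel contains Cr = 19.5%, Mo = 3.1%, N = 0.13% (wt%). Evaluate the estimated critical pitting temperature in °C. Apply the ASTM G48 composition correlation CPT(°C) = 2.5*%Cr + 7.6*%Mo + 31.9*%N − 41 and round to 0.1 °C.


Apply the ASTM G48 empirical CPT estimate: CPT(°C) = 2.5*%Cr + 7.6*%Mo + 31.9*%N − 41
2.5*19.5 = 48.75; 7.6*3.1 = 23.56; 31.9*0.13 = 4.147
CPT = 48.75 + 23.56 + 4.147 − 41 = 35.457 °C
Rounded to 0.1 °C: CPT ≈ 35.5 °C

35.5 °C


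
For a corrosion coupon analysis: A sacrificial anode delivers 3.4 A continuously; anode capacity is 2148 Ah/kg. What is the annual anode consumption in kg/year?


Annual consumption = current * hours per year / capacity
Rate = 3.4 * 8760 / 2148 = 13.9 kg/year

13.9 kg/year


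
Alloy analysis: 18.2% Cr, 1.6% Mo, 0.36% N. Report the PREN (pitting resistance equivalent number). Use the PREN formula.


Apply the PREN formula: PREN = Cr + 3.3*Mo + 16*N
PREN = 18.2 + 3.3*1.6 + 16*0.36
PREN = 18.2 + 5.28 + 5.76 = 29.24

29.24


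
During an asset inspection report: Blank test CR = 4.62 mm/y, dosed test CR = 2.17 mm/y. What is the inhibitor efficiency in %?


Apply the inhibitor-efficiency definition: IE = (CR_blank − CR_inh)/CR_blank × 100
IE = (4.62 − 2.17) / 4.62 × 100
IE = 2.45 / 4.62 × 100 = 53.0 %

53.0 %


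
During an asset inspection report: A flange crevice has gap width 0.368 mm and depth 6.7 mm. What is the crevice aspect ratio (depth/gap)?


Aspect ratio = depth / gap
Ratio = 6.7 / 0.368 = 18.2

18.2


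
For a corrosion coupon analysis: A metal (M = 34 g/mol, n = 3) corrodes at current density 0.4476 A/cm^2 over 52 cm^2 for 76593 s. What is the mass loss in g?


Apply Faraday's law: m = i*A*t*M / (n*F)
Total charge passed Q = i*A*t = 0.4476*52*76593 = 1782717.3936 C
m = Q*M/(n*F) = 1782717.3936*34/(3*96485) = 209.4018 g

209.4018 g


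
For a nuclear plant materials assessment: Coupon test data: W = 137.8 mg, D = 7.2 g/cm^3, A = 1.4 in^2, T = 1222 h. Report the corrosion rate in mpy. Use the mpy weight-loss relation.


Apply the mpy weight-loss relation: CR = 534 * W / (D * A * T)
Numerator: 534 * 137.8 = 73585.2
Denominator: 7.2 * 1.4 * 1222 = 12317.76
CR = 73585.2 / 12317.76 = 5.974 mpy

5.974 mpy


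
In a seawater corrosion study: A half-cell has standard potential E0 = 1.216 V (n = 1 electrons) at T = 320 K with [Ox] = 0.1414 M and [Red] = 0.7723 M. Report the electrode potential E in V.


Apply the Nernst equation: E = E0 + (RT/nF)*ln([Ox]/[Red])
Step 1: RT/nF = 8.314*320/(1*96485) = 0.02757403 V
Step 2: [Ox]/[Red] = 0.1414/0.7723 = 0.183089
Step 3: ln(0.183089) = -1.697783
Step 4: correction = 0.02757403 * -1.697783 = -0.047 V
E = 1.216 + -0.047 = 1.169 V

1.169 V


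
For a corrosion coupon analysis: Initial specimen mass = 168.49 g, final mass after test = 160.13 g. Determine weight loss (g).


Weight loss = initial − final
WL = 168.49 − 160.13 = 8.36 g

8.36 g


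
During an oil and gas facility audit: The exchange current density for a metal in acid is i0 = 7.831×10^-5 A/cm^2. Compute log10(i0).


i0 = 7.831×10^-5 A/cm^2
log10(i0) = -4.106

-4.106


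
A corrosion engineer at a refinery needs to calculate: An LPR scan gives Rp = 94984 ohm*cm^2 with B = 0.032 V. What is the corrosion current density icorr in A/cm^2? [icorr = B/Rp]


Apply the Stern-Geary relation: icorr = B / Rp
icorr = 0.032 / 94984 = 3.369×10^-7 A/cm^2

3.369×10^-7 A/cm^2


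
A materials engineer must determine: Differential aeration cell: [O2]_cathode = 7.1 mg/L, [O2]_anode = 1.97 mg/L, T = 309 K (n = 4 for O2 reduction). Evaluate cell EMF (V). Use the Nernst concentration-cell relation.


Apply the Nernst concentration-cell relation: E = (RT/nF)*ln(C_cathode/C_anode)
RT/nF = 8.314*309/(4*96485) = 0.00665654 V
ln(7.1/1.97) = 1.28206
E = 0.00665654 * 1.28206 = 0.00853 V

0.00853 V


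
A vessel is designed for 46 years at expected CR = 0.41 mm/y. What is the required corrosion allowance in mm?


Corrosion allowance = CR × design life
CA = 0.41 * 46 = 18.86 mm

18.86 mm


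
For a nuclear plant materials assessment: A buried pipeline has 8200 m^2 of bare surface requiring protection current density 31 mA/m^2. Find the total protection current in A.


I = area * current density, then convert mA → A (÷1000)
I = 8200 * 31 / 1000 = 254.2 A

254.2 A


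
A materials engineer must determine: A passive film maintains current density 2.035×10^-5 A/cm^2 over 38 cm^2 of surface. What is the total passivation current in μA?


I = i_pass * A, then convert A → μA (×10^6)
I = 2.035×10^-5 * 38 * 10^6 = 773.3 μA

773.3 μA


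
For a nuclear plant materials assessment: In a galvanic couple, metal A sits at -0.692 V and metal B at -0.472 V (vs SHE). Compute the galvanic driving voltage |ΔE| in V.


Driving voltage is the absolute potential difference.
|ΔE| = |-0.692 − (-0.472)| = 0.22 V

0.22 V


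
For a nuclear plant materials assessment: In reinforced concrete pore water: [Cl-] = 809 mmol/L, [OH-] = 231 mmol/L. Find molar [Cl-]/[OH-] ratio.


Threshold parameter = [Cl-] / [OH-] (molar basis; both in mmol/L, so units cancel)
Ratio = 809 / 231 = 3.5

3.5


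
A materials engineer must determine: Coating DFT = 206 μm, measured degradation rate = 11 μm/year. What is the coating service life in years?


Service life = thickness / degradation rate
Life = 206 / 11 = 18.7 years

18.7 years


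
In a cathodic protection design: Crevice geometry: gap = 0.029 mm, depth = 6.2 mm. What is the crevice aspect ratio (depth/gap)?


Aspect ratio = depth / gap
Ratio = 6.2 / 0.029 = 213.8

213.8


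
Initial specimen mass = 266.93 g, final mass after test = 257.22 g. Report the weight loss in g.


Weight loss = initial − final
WL = 266.93 − 257.22 = 9.71 g

9.71 g


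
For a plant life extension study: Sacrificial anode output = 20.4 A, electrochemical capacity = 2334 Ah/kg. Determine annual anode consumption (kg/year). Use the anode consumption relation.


Annual consumption = current * hours per year / capacity
Rate = 20.4 * 8760 / 2334 = 76.6 kg/year

76.6 kg/year


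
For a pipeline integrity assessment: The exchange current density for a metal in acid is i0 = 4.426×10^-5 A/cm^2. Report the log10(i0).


i0 = 4.426×10^-5 A/cm^2
log10(i0) = -4.354

-4.354


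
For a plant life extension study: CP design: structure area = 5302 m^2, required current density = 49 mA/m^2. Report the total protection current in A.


I = area * current density, then convert mA → A (÷1000)
I = 5302 * 49 / 1000 = 259.8 A

259.8 A


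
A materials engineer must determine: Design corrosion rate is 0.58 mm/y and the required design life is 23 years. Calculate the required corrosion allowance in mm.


Corrosion allowance = CR × design life
CA = 0.58 * 23 = 13.34 mm

13.34 mm


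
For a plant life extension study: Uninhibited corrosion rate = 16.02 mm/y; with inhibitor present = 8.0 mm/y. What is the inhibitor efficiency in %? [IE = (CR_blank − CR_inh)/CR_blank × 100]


Apply the inhibitor-efficiency definition: IE = (CR_blank − CR_inh)/CR_blank × 100
IE = (16.02 − 8.0) / 16.02 × 100
IE = 8.02 / 16.02 × 100 = 50.1 %

50.1 %


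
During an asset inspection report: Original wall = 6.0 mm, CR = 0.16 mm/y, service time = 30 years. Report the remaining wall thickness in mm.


Remaining wall = original − CR × time
t = 6.0 − 0.16*30 = 6.0 − 4.8 = 1.2 mm

1.2 mm


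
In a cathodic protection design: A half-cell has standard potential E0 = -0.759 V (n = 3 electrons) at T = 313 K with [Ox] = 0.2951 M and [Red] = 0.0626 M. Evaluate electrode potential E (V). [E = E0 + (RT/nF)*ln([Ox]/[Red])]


Apply the Nernst equation: E = E0 + (RT/nF)*ln([Ox]/[Red])
Step 1: RT/nF = 8.314*313/(3*96485) = 0.00899028 V
Step 2: [Ox]/[Red] = 0.2951/0.0626 = 4.714058
Step 3: ln(4.714058) = 1.550549
Step 4: correction = 0.00899028 * 1.550549 = 0.0139 V
E = -0.759 + 0.0139 = -0.7451 V

-0.7451 V


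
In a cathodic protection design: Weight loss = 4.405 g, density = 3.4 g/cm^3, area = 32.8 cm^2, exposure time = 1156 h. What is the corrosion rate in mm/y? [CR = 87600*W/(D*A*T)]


Apply the mm/y weight-loss relation: CR = 87600 * W / (D * A * T)
Numerator: 87600 * 4.405 = 385878.0
Denominator: 3.4 * 32.8 * 1156 = 128917.12
CR = 385878.0 / 128917.12 = 2.9932 mm/y

2.9932 mm/y


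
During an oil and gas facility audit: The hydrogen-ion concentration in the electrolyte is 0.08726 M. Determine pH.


pH = −log10[H+]
pH = −log10(0.08726) = 1.06

1.06


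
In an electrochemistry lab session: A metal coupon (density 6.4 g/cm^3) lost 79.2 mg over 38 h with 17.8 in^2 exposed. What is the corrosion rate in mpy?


Apply the mpy weight-loss relation: CR = 534 * W / (D * A * T)
Numerator: 534 * 79.2 = 42292.8
Denominator: 6.4 * 17.8 * 38 = 4328.96
CR = 42292.8 / 4328.96 = 9.7697 mpy

9.7697 mpy


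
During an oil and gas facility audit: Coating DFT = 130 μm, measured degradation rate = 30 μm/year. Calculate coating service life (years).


Service life = thickness / degradation rate
Life = 130 / 30 = 4.3 years

4.3 years


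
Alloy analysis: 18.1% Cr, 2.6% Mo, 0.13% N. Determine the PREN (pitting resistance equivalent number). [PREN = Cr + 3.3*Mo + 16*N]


Apply the PREN formula: PREN = Cr + 3.3*Mo + 16*N
PREN = 18.1 + 3.3*2.6 + 16*0.13
PREN = 18.1 + 8.58 + 2.08 = 28.76

28.76
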